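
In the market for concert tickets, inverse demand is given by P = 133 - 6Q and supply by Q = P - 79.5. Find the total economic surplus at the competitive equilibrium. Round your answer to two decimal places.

Rewriting supply in inverse form: P = 79.5 + Q.
Equilibrium: 133 - 6Q = 79.5 + Q, so Q* = 7.6429 and P* = 87.1429.
Total surplus is the full triangle between the curves from 0 to Q*: (1/2)(7.6429)(133 - 79.5) = 204.4464.

204.45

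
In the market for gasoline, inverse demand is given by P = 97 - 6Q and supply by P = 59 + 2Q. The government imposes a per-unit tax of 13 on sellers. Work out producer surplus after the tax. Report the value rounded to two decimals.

Without the tax, 97 - 6Q = 59 + 2Q so Q* = 4.75 and P* = 68.5.
A tax on sellers shifts supply up by 13: 97 - 6Q = 59 + 2Q + 13, so Q_t = 3.125. Buyers pay P_b = 78.25; sellers receive P_s = P_b - 13 = 65.25.
PS = (1/2)(Q_t)(P_s - 59) = (1/2)(3.125)(6.25) = 9.7656.

9.77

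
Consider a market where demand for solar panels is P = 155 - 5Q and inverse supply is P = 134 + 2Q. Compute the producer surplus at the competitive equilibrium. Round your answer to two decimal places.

Setting demand equal to supply, 21 = 7Q, so Q* = 3 and P* = 140.
Producer surplus is the triangle above supply below P*: (1/2)(3)(140 - 134) = (1/2)(3)(6) = 9.

9.00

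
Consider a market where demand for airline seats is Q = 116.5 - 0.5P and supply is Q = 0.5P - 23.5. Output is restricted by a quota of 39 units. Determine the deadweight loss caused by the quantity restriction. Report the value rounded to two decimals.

112.50

Rewriting demand in inverse form: P = 233 - 2Q.
Rewriting supply in inverse form: P = 47 + 2Q.
Unrestricted equilibrium: Q* = (233 - 47)/(2 + 2) = 46.5.
At Q = 39 the demand price is 233 - 2(39) = 155 and the supply price is 47 + 2(39) = 125.
DWL = (1/2)(gap between curves at 39) x (Q* - 39) = (1/2)(30)(7.5) = 112.5.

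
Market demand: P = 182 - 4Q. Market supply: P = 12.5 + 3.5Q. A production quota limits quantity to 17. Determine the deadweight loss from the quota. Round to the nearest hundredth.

Without the quota, 182 - 4Q = 12.5 + 3.5Q gives Q* = 22.6.
At Q = 17 the demand price is 182 - 4(17) = 114 and the supply price is 12.5 + 3.5(17) = 72.
DWL = (1/2)(gap between curves at 17) x (Q* - 17) = (1/2)(42)(5.6) = 117.6.

117.60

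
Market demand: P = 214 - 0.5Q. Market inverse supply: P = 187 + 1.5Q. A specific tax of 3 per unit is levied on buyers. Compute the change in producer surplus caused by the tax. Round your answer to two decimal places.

Pre-tax equilibrium: 214 - 0.5Q = 187 + 1.5Q gives Q* = 13.5, P* = 207.25.
With the tax, buyers' net willingness to pay falls by 3: (214 - 3) - 0.5Q = 187 + 1.5Q, so Q_t = 12. Buyers pay P_b = 208; sellers receive P_s = P_b - 3 = 205.
Producers lose the trapezoid between P_s and P* out to Q_t plus the triangle from Q_t to Q*: change in PS = 108 - 136.6875 = -28.6875.

-28.69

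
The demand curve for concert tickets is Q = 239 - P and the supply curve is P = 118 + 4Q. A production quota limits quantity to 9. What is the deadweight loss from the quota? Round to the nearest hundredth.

Rewriting demand in inverse form: P = 239 - Q.
Without the quota, 239 - Q = 118 + 4Q gives Q* = 24.2.
At Q = 9 the demand price is 239 - (9) = 230 and the supply price is 118 + 4(9) = 154.
Deadweight loss is the triangle between the curves from 9 to 24.2: (1/2)(230 - 154)(24.2 - 9) = 577.6.

577.60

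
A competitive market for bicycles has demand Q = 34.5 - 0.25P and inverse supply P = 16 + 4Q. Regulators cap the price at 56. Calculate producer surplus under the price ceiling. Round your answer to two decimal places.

200.00

Rewriting demand in inverse form: P = 138 - 4Q.
Without the control, 138 - 4Q = 16 + 4Q so Q* = 15.25 and P* = 77.
At P = 56, sellers supply (56 - 16)/4 = 10 while buyers want more, so the quantity traded is 10 at price 56.
PS is the triangle above supply below 56: (1/2)(10)(56 - 16) = 200.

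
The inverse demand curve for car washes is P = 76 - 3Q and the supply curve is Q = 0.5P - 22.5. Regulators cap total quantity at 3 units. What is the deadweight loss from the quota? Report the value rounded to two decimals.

25.60

Rewriting supply in inverse form: P = 45 + 2Q.
Unrestricted equilibrium: Q* = (76 - 45)/(3 + 2) = 6.2.
At Q = 3 the demand price is 76 - 3(3) = 67 and the supply price is 45 + 2(3) = 51.
DWL = (1/2)(gap between curves at 3) x (Q* - 3) = (1/2)(16)(3.2) = 25.6.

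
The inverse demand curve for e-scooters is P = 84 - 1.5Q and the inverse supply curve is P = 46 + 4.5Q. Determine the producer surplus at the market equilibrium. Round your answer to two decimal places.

Set 84 - 1.5Q = 46 + 4.5Q, which gives 38 = 6Q, so Q* = 6.3333 and P* = 84 - 1.5(6.3333) = 74.5.
The supply curve's price intercept is 46, so PS = (1/2)(Q*)(P* - 46) = (1/2)(6.3333)(28.5) = 90.25.

90.25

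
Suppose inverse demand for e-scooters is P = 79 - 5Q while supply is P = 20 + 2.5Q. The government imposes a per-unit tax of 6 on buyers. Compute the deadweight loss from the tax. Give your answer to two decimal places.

Pre-tax equilibrium: 79 - 5Q = 20 + 2.5Q gives Q* = 7.8667, P* = 39.6667.
With the tax, buyers' net willingness to pay falls by 6: (79 - 6) - 5Q = 20 + 2.5Q, so Q_t = 7.0667. Buyers pay P_b = 43.6667; sellers receive P_s = P_b - 6 = 37.6667.
Deadweight loss is the triangle between the curves from Q_t to Q*: (1/2)(7.8667 - 7.0667)(6) = 2.4.

2.40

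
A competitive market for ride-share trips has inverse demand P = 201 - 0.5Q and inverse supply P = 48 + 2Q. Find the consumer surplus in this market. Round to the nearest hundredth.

Set 201 - 0.5Q = 48 + 2Q, which gives 153 = 2.5Q, so Q* = 61.2 and P* = 201 - 0.5(61.2) = 170.4.
Consumer surplus is the triangle under demand above P*: (1/2)(61.2)(201 - 170.4) = (1/2)(61.2)(30.6) = 936.36.

936.36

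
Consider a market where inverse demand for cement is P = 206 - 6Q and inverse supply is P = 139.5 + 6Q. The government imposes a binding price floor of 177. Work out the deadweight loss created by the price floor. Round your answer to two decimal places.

Without the control, 206 - 6Q = 139.5 + 6Q so Q* = 5.5417 and P* = 172.75.
At P = 177, buyers demand (206 - 177)/6 = 4.8333 while sellers would supply more, so the quantity traded is 4.8333 at price 177.
The lost-trades triangle has base Q* - 4.8333 = 0.7083 and height equal to the gap between the curves at Q = 4.8333, which is 177 - 168.5 = 8.5. DWL = (1/2)(0.7083)(8.5) = 3.0104.

3.01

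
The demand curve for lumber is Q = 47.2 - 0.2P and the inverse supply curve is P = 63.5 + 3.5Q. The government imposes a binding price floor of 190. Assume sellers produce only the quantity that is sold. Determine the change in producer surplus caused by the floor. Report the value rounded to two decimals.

Rewriting demand in inverse form: P = 236 - 5Q.
Free-market equilibrium: 236 - 5Q = 63.5 + 3.5Q gives Q* = 20.2941, P* = 134.5294.
At the floor price 190, quantity demanded is (236 - 190)/5 = 9.2; demand is the short side, so Q = 9.2 trades at P = 190.
PS goes from (1/2)(20.2941)(71.0294) = 720.7396 to 1015.68 (computed as (190 - 63.5)(9.2) - (1/2)(3.5)(9.2)^2), a change of 294.9404.

294.94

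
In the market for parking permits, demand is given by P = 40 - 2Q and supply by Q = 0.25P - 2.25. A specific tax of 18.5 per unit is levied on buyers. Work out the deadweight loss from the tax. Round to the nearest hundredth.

Rewriting supply in inverse form: P = 9 + 4Q.
Pre-tax equilibrium: 40 - 2Q = 9 + 4Q gives Q* = 5.1667, P* = 29.6667.
With the tax, buyers' net willingness to pay falls by 18.5: (40 - 18.5) - 2Q = 9 + 4Q, so Q_t = 2.0833. Buyers pay P_b = 35.8333; sellers receive P_s = P_b - 18.5 = 17.3333.
The welfare triangle lost has base Q* - Q_t = 3.0833 and height t = 18.5, so DWL = (1/2)(3.0833)(18.5) = 28.5208.

28.52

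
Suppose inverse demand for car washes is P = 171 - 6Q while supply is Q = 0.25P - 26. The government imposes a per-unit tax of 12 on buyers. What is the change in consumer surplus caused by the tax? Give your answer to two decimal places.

-43.92

Rewriting supply in inverse form: P = 104 + 4Q.
Pre-tax equilibrium: 171 - 6Q = 104 + 4Q gives Q* = 6.7, P* = 130.8.
With the tax, buyers' net willingness to pay falls by 12: (171 - 12) - 6Q = 104 + 4Q, so Q_t = 5.5. Buyers pay P_b = 138; sellers receive P_s = P_b - 12 = 126.
CS falls from (1/2)(6.7)(40.2) = 134.67 to (1/2)(5.5)(33) = 90.75, a change of -43.92.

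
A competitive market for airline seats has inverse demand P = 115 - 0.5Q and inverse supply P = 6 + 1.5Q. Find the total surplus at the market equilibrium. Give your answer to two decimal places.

Equilibrium: 115 - 0.5Q = 6 + 1.5Q, so Q* = 54.5 and P* = 87.75.
CS = (1/2)(54.5)(27.25) = 742.5625 and PS = (1/2)(54.5)(81.75) = 2227.6875, so total surplus = 2970.25.

2970.25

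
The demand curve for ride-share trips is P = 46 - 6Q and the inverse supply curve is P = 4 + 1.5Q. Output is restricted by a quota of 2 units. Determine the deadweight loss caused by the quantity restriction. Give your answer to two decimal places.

48.60

Without the quota, 46 - 6Q = 4 + 1.5Q gives Q* = 5.6.
At Q = 2 the demand price is 46 - 6(2) = 34 and the supply price is 4 + 1.5(2) = 7.
DWL = (1/2)(gap between curves at 2) x (Q* - 2) = (1/2)(27)(3.6) = 48.6.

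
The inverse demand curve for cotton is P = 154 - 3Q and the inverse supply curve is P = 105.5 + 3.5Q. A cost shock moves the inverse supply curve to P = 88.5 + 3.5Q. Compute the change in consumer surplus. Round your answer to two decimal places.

68.80

Initial equilibrium: Q_0 = 7.4615, P_0 = 131.6154; CS_0 = (1/2)(7.4615)(22.3846) = 83.5118, PS_0 = (1/2)(7.4615)(26.1154) = 97.4305.
New equilibrium: 154 - 3Q = 88.5 + 3.5Q gives Q_1 = 10.0769, P_1 = 123.7692; CS_1 = 152.3166, PS_1 = 177.7027.
Change in consumer surplus = 152.3166 - 83.5118 = 68.8047.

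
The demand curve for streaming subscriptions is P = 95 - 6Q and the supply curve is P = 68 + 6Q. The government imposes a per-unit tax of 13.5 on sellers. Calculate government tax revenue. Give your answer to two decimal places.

Without the tax, 95 - 6Q = 68 + 6Q so Q* = 2.25 and P* = 81.5.
With the tax, sellers need 13.5 more per unit: 95 - 6Q = 68 + 6Q + 13.5, so Q_t = 1.125. Buyers pay P_b = 88.25; sellers receive P_s = P_b - 13.5 = 74.75.
Revenue is the tax times quantity traded: 13.5 x 1.125 = 15.1875.

15.19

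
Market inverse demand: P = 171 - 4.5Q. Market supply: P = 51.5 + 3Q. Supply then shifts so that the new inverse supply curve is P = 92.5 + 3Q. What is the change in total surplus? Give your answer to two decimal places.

Initial equilibrium: Q_0 = 15.9333, P_0 = 99.3; CS_0 = (1/2)(15.9333)(71.7) = 571.21, PS_0 = (1/2)(15.9333)(47.8) = 380.8067.
New equilibrium: 171 - 4.5Q = 92.5 + 3Q gives Q_1 = 10.4667, P_1 = 123.9; CS_1 = 246.49, PS_1 = 164.3267.
Change in total surplus = (246.49 + 164.3267) - (571.21 + 380.8067) = -541.2.

-541.20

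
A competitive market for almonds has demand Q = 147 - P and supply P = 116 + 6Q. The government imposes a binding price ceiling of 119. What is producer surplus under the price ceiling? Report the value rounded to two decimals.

Rewriting demand in inverse form: P = 147 - Q.
Without the control, 147 - Q = 116 + 6Q so Q* = 4.4286 and P* = 142.5714.
At the ceiling price 119, quantity supplied is (119 - 116)/6 = 0.5; supply is the short side, so Q = 0.5 trades at P = 119.
PS is the triangle above supply below 119: (1/2)(0.5)(119 - 116) = 0.75.

0.75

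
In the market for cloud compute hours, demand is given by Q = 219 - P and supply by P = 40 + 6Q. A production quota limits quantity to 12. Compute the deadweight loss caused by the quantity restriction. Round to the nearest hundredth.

644.64

Rewriting demand in inverse form: P = 219 - Q.
Unrestricted equilibrium: Q* = (219 - 40)/(1 + 6) = 25.5714.
At Q = 12 the demand price is 219 - (12) = 207 and the supply price is 40 + 6(12) = 112.
DWL = (1/2)(gap between curves at 12) x (Q* - 12) = (1/2)(95)(13.5714) = 644.6429.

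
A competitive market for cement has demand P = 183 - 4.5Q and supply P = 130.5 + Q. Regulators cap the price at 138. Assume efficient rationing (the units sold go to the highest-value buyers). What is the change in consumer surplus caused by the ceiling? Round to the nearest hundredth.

Without the control, 183 - 4.5Q = 130.5 + Q so Q* = 9.5455 and P* = 140.0455.
At P = 138, sellers supply (138 - 130.5)/1 = 7.5 while buyers want more, so the quantity traded is 7.5 at price 138.
CS goes from (1/2)(9.5455)(42.9545) = 205.0103 to 210.9375 (computed as (183 - 138)(7.5) - (1/2)(4.5)(7.5)^2), a change of 5.9272.

5.93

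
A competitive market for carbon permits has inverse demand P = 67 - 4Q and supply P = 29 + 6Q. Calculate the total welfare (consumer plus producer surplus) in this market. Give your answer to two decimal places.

Setting demand equal to supply, 38 = 10Q, so Q* = 3.8 and P* = 51.8.
CS = (1/2)(3.8)(15.2) = 28.88 and PS = (1/2)(3.8)(22.8) = 43.32, so total surplus = 72.2.

72.20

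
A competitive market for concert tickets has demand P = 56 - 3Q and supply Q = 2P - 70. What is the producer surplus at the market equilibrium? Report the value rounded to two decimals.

Rewriting supply in inverse form: P = 35 + 0.5Q.
Set 56 - 3Q = 35 + 0.5Q, which gives 21 = 3.5Q, so Q* = 6 and P* = 56 - 3(6) = 38.
Producer surplus is the triangle above supply below P*: (1/2)(6)(38 - 35) = (1/2)(6)(3) = 9.

9.00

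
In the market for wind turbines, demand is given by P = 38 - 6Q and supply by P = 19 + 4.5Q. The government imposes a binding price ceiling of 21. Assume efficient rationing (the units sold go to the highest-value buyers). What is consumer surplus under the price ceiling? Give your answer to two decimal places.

6.96

Free-market equilibrium: 38 - 6Q = 19 + 4.5Q gives Q* = 1.8095, P* = 27.1429.
At P = 21, sellers supply (21 - 19)/4.5 = 0.4444 while buyers want more, so the quantity traded is 0.4444 at price 21.
The demand price at Q = 0.4444 is 35.3333. CS is the trapezoid between demand and 21 over [0, 0.4444]: (1/2)[(38 - 21) + (35.3333 - 21)](0.4444) = 6.963.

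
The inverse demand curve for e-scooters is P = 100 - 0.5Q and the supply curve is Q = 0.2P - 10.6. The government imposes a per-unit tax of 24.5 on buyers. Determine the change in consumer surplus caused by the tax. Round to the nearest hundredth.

Rewriting supply in inverse form: P = 53 + 5Q.
Pre-tax equilibrium: 100 - 0.5Q = 53 + 5Q gives Q* = 8.5455, P* = 95.7273.
A tax on buyers shifts demand down by 24.5: (100 - 24.5) - 0.5Q = 53 + 5Q, so Q_t = 4.0909. Buyers pay P_b = 97.9545; sellers receive P_s = P_b - 24.5 = 73.4545.
Consumers lose the trapezoid between P* and P_b out to Q_t plus the triangle from Q_t to Q*: change in CS = 4.1839 - 18.2562 = -14.0723.

-14.07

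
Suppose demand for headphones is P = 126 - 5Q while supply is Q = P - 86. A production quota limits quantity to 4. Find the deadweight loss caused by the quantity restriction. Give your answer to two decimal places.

Rewriting supply in inverse form: P = 86 + Q.
Without the quota, 126 - 5Q = 86 + Q gives Q* = 6.6667.
At Q = 4 the demand price is 126 - 5(4) = 106 and the supply price is 86 + (4) = 90.
DWL = (1/2)(gap between curves at 4) x (Q* - 4) = (1/2)(16)(2.6667) = 21.3333.

21.33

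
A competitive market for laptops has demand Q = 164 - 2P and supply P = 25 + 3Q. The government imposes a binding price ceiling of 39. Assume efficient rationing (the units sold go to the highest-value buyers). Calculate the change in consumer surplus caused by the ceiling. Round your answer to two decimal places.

128.92

Rewriting demand in inverse form: P = 82 - 0.5Q.
Free-market equilibrium: 82 - 0.5Q = 25 + 3Q gives Q* = 16.2857, P* = 73.8571.
At P = 39, sellers supply (39 - 25)/3 = 4.6667 while buyers want more, so the quantity traded is 4.6667 at price 39.
CS goes from (1/2)(16.2857)(8.1429) = 66.3061 to 195.2222 (computed as (82 - 39)(4.6667) - (1/2)(0.5)(4.6667)^2), a change of 128.9161.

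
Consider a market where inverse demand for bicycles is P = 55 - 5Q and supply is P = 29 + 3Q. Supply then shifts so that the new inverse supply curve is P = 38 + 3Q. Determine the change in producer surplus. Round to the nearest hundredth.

Initial equilibrium: Q_0 = 3.25, P_0 = 38.75; CS_0 = (1/2)(3.25)(16.25) = 26.4062, PS_0 = (1/2)(3.25)(9.75) = 15.8438.
New equilibrium: 55 - 5Q = 38 + 3Q gives Q_1 = 2.125, P_1 = 44.375; CS_1 = 11.2891, PS_1 = 6.7734.
Change in producer surplus = 6.7734 - 15.8438 = -9.0703.

-9.07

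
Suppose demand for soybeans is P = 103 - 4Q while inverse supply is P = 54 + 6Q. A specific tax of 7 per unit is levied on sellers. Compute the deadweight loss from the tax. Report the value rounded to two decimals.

Without the tax, 103 - 4Q = 54 + 6Q so Q* = 4.9 and P* = 83.4.
A tax on sellers shifts supply up by 7: 103 - 4Q = 54 + 6Q + 7, so Q_t = 4.2. Buyers pay P_b = 86.2; sellers receive P_s = P_b - 7 = 79.2.
Deadweight loss is the triangle between the curves from Q_t to Q*: (1/2)(4.9 - 4.2)(7) = 2.45.

2.45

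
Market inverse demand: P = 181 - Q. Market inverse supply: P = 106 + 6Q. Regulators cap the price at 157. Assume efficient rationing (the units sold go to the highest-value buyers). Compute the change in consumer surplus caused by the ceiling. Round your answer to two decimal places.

Free-market equilibrium: 181 - Q = 106 + 6Q gives Q* = 10.7143, P* = 170.2857.
At P = 157, sellers supply (157 - 106)/6 = 8.5 while buyers want more, so the quantity traded is 8.5 at price 157.
CS goes from (1/2)(10.7143)(10.7143) = 57.398 to 167.875 (computed as (181 - 157)(8.5) - (1/2)(1)(8.5)^2), a change of 110.477.

110.48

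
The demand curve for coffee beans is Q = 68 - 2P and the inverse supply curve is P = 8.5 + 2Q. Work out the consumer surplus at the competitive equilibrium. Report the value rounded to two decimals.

Rewriting demand in inverse form: P = 34 - 0.5Q.
Setting demand equal to supply, 25.5 = 2.5Q, so Q* = 10.2 and P* = 28.9.
The demand choke price is 34, so CS = (1/2)(Q*)(34 - P*) = (1/2)(10.2)(5.1) = 26.01.

26.01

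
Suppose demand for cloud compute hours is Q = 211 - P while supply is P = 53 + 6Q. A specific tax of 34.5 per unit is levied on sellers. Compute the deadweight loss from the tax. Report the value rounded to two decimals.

85.02

Rewriting demand in inverse form: P = 211 - Q.
Without the tax, 211 - Q = 53 + 6Q so Q* = 22.5714 and P* = 188.4286.
A tax on sellers shifts supply up by 34.5: 211 - Q = 53 + 6Q + 34.5, so Q_t = 17.6429. Buyers pay P_b = 193.3571; sellers receive P_s = P_b - 34.5 = 158.8571.
Deadweight loss is the triangle between the curves from Q_t to Q*: (1/2)(22.5714 - 17.6429)(34.5) = 85.0179.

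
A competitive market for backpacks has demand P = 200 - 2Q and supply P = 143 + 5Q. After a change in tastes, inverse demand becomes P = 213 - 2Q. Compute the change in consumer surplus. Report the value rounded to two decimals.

33.69

Initial equilibrium: Q_0 = 8.1429, P_0 = 183.7143; CS_0 = (1/2)(8.1429)(16.2857) = 66.3061, PS_0 = (1/2)(8.1429)(40.7143) = 165.7653.
New equilibrium: 213 - 2Q = 143 + 5Q gives Q_1 = 10, P_1 = 193; CS_1 = 100, PS_1 = 250.
Change in consumer surplus = 100 - 66.3061 = 33.6939.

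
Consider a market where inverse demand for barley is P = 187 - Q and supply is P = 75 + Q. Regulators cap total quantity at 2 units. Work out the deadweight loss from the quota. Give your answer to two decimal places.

2916.00

Without the quota, 187 - Q = 75 + Q gives Q* = 56.
At Q = 2 the demand price is 187 - (2) = 185 and the supply price is 75 + (2) = 77.
Deadweight loss is the triangle between the curves from 2 to 56: (1/2)(185 - 77)(56 - 2) = 2916.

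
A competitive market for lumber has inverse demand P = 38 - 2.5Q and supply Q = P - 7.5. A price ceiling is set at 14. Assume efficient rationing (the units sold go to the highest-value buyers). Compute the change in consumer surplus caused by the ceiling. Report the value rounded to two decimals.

8.26

Rewriting supply in inverse form: P = 7.5 + Q.
Free-market equilibrium: 38 - 2.5Q = 7.5 + Q gives Q* = 8.7143, P* = 16.2143.
At the ceiling price 14, quantity supplied is (14 - 7.5)/1 = 6.5; supply is the short side, so Q = 6.5 trades at P = 14.
CS goes from (1/2)(8.7143)(21.7857) = 94.9235 to 103.1875 (computed as (38 - 14)(6.5) - (1/2)(2.5)(6.5)^2), a change of 8.264.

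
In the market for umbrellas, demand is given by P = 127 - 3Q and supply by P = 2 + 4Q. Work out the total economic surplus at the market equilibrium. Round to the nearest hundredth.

Setting demand equal to supply, 125 = 7Q, so Q* = 17.8571 and P* = 73.4286.
CS = (1/2)(17.8571)(53.5714) = 478.3163 and PS = (1/2)(17.8571)(71.4286) = 637.7551, so total surplus = 1116.0714.

1116.07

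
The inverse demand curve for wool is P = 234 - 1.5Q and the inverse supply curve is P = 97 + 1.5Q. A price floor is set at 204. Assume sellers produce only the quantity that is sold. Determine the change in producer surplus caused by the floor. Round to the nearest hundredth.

275.92

Free-market equilibrium: 234 - 1.5Q = 97 + 1.5Q gives Q* = 45.6667, P* = 165.5.
At the floor price 204, quantity demanded is (234 - 204)/1.5 = 20; demand is the short side, so Q = 20 trades at P = 204.
PS goes from (1/2)(45.6667)(68.5) = 1564.0833 to 1840 (computed as (204 - 97)(20) - (1/2)(1.5)(20)^2), a change of 275.9167.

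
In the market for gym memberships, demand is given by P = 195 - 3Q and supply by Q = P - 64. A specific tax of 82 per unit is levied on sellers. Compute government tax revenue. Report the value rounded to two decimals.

1004.50

Rewriting supply in inverse form: P = 64 + Q.
Pre-tax equilibrium: 195 - 3Q = 64 + Q gives Q* = 32.75, P* = 96.75.
With the tax, sellers need 82 more per unit: 195 - 3Q = 64 + Q + 82, so Q_t = 12.25. Buyers pay P_b = 158.25; sellers receive P_s = P_b - 82 = 76.25.
Revenue is the tax times quantity traded: 82 x 12.25 = 1004.5.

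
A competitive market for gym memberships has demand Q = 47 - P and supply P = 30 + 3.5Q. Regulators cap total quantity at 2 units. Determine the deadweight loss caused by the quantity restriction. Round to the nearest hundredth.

Rewriting demand in inverse form: P = 47 - Q.
Unrestricted equilibrium: Q* = (47 - 30)/(1 + 3.5) = 3.7778.
At Q = 2 the demand price is 47 - (2) = 45 and the supply price is 30 + 3.5(2) = 37.
DWL = (1/2)(gap between curves at 2) x (Q* - 2) = (1/2)(8)(1.7778) = 7.1111.

7.11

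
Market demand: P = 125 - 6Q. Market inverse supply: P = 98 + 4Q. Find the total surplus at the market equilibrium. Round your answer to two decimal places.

Setting demand equal to supply, 27 = 10Q, so Q* = 2.7 and P* = 108.8.
CS = (1/2)(2.7)(16.2) = 21.87 and PS = (1/2)(2.7)(10.8) = 14.58, so total surplus = 36.45.

36.45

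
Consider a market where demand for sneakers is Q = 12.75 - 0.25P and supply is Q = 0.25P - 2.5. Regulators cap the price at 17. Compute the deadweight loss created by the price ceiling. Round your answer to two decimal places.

Rewriting demand in inverse form: P = 51 - 4Q.
Rewriting supply in inverse form: P = 10 + 4Q.
Free-market equilibrium: 51 - 4Q = 10 + 4Q gives Q* = 5.125, P* = 30.5.
At P = 17, sellers supply (17 - 10)/4 = 1.75 while buyers want more, so the quantity traded is 1.75 at price 17.
At Q = 1.75 the demand price is 44 and the supply price is 17. Deadweight loss is the triangle between the curves from 1.75 to 5.125: (1/2)(44 - 17)(5.125 - 1.75) = 45.5625.

45.56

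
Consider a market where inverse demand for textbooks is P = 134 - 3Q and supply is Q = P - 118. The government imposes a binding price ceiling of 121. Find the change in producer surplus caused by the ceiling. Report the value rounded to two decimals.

Rewriting supply in inverse form: P = 118 + Q.
Free-market equilibrium: 134 - 3Q = 118 + Q gives Q* = 4, P* = 122.
At P = 121, sellers supply (121 - 118)/1 = 3 while buyers want more, so the quantity traded is 3 at price 121.
PS goes from (1/2)(4)(4) = 8 to 4.5 (computed as (121 - 118)(3) - (1/2)(1)(3)^2), a change of -3.5.

-3.50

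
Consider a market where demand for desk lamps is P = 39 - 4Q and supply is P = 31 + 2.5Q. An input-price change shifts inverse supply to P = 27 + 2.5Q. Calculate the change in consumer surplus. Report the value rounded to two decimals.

Initial equilibrium: Q_0 = 1.2308, P_0 = 34.0769; CS_0 = (1/2)(1.2308)(4.9231) = 3.0296, PS_0 = (1/2)(1.2308)(3.0769) = 1.8935.
New equilibrium: 39 - 4Q = 27 + 2.5Q gives Q_1 = 1.8462, P_1 = 31.6154; CS_1 = 6.8166, PS_1 = 4.2604.
Change in consumer surplus = 6.8166 - 3.0296 = 3.787.

3.79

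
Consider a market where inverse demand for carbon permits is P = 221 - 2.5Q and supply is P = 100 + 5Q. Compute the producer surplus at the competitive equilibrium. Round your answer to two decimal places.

Equilibrium: 221 - 2.5Q = 100 + 5Q, so Q* = 16.1333 and P* = 180.6667.
Producer surplus is the triangle above supply below P*: (1/2)(16.1333)(180.6667 - 100) = (1/2)(16.1333)(80.6667) = 650.7111.

650.71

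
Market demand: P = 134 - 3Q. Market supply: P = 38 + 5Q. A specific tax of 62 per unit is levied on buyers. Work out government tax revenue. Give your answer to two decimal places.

263.50

Pre-tax equilibrium: 134 - 3Q = 38 + 5Q gives Q* = 12, P* = 98.
With the tax, buyers' net willingness to pay falls by 62: (134 - 62) - 3Q = 38 + 5Q, so Q_t = 4.25. Buyers pay P_b = 121.25; sellers receive P_s = P_b - 62 = 59.25.
Tax revenue = t x Q_t = 62 x 4.25 = 263.5.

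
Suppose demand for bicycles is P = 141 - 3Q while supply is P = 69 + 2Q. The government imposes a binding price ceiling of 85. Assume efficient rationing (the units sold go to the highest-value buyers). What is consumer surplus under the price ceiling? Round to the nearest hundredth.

352.00

Free-market equilibrium: 141 - 3Q = 69 + 2Q gives Q* = 14.4, P* = 97.8.
At the ceiling price 85, quantity supplied is (85 - 69)/2 = 8; supply is the short side, so Q = 8 trades at P = 85.
The demand price at Q = 8 is 117. CS is the trapezoid between demand and 85 over [0, 8]: (1/2)[(141 - 85) + (117 - 85)](8) = 352.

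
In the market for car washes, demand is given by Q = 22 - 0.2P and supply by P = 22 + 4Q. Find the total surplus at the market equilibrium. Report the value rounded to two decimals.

Rewriting demand in inverse form: P = 110 - 5Q.
Equilibrium: 110 - 5Q = 22 + 4Q, so Q* = 9.7778 and P* = 61.1111.
CS = (1/2)(9.7778)(48.8889) = 239.0123 and PS = (1/2)(9.7778)(39.1111) = 191.2099, so total surplus = 430.2222.

430.22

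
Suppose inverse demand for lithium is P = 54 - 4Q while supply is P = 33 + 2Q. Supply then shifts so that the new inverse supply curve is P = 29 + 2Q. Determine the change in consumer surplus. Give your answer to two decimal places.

10.22

Initial equilibrium: Q_0 = 3.5, P_0 = 40; CS_0 = (1/2)(3.5)(14) = 24.5, PS_0 = (1/2)(3.5)(7) = 12.25.
New equilibrium: 54 - 4Q = 29 + 2Q gives Q_1 = 4.1667, P_1 = 37.3333; CS_1 = 34.7222, PS_1 = 17.3611.
Change in consumer surplus = 34.7222 - 24.5 = 10.2222.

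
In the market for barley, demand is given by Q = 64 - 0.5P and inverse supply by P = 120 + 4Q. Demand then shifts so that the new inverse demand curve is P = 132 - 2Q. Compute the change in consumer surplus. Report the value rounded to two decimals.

Rewriting demand in inverse form: P = 128 - 2Q.
Initial equilibrium: Q_0 = 1.3333, P_0 = 125.3333; CS_0 = (1/2)(1.3333)(2.6667) = 1.7778, PS_0 = (1/2)(1.3333)(5.3333) = 3.5556.
New equilibrium: 132 - 2Q = 120 + 4Q gives Q_1 = 2, P_1 = 128; CS_1 = 4, PS_1 = 8.
Change in consumer surplus = 4 - 1.7778 = 2.2222.

2.22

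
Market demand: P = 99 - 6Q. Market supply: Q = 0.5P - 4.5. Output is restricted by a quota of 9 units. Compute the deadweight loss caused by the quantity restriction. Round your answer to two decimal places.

20.25

Rewriting supply in inverse form: P = 9 + 2Q.
Without the quota, 99 - 6Q = 9 + 2Q gives Q* = 11.25.
At Q = 9 the demand price is 99 - 6(9) = 45 and the supply price is 9 + 2(9) = 27.
Deadweight loss is the triangle between the curves from 9 to 11.25: (1/2)(45 - 27)(11.25 - 9) = 20.25.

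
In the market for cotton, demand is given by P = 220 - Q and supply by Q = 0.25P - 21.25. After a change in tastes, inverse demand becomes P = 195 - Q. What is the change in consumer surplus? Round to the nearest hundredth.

Rewriting supply in inverse form: P = 85 + 4Q.
Initial equilibrium: Q_0 = 27, P_0 = 193; CS_0 = (1/2)(27)(27) = 364.5, PS_0 = (1/2)(27)(108) = 1458.
New equilibrium: 195 - Q = 85 + 4Q gives Q_1 = 22, P_1 = 173; CS_1 = 242, PS_1 = 968.
Change in consumer surplus = 242 - 364.5 = -122.5.

-122.50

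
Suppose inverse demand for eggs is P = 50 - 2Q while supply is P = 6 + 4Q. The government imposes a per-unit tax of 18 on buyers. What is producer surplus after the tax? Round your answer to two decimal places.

37.56

Pre-tax equilibrium: 50 - 2Q = 6 + 4Q gives Q* = 7.3333, P* = 35.3333.
With the tax, buyers' net willingness to pay falls by 18: (50 - 18) - 2Q = 6 + 4Q, so Q_t = 4.3333. Buyers pay P_b = 41.3333; sellers receive P_s = P_b - 18 = 23.3333.
PS = (1/2)(Q_t)(P_s - 6) = (1/2)(4.3333)(17.3333) = 37.5556.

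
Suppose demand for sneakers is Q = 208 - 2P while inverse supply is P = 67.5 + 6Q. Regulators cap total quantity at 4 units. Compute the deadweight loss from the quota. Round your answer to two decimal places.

Rewriting demand in inverse form: P = 104 - 0.5Q.
Unrestricted equilibrium: Q* = (104 - 67.5)/(0.5 + 6) = 5.6154.
At Q = 4 the demand price is 104 - 0.5(4) = 102 and the supply price is 67.5 + 6(4) = 91.5.
Deadweight loss is the triangle between the curves from 4 to 5.6154: (1/2)(102 - 91.5)(5.6154 - 4) = 8.4808.

8.48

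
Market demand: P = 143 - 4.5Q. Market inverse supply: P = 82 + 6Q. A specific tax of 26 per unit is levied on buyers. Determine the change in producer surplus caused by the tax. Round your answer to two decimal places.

Pre-tax equilibrium: 143 - 4.5Q = 82 + 6Q gives Q* = 5.8095, P* = 116.8571.
With the tax, buyers' net willingness to pay falls by 26: (143 - 26) - 4.5Q = 82 + 6Q, so Q_t = 3.3333. Buyers pay P_b = 128; sellers receive P_s = P_b - 26 = 102.
Producers lose the trapezoid between P_s and P* out to Q_t plus the triangle from Q_t to Q*: change in PS = 33.3333 - 101.2517 = -67.9184.

-67.92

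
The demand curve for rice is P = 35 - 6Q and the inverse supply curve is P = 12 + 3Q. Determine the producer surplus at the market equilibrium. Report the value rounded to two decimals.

Set 35 - 6Q = 12 + 3Q, which gives 23 = 9Q, so Q* = 2.5556 and P* = 35 - 6(2.5556) = 19.6667.
The supply curve's price intercept is 12, so PS = (1/2)(Q*)(P* - 12) = (1/2)(2.5556)(7.6667) = 9.7963.

9.80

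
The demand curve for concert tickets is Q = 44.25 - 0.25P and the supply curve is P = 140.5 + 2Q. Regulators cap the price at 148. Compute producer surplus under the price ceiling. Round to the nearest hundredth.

Rewriting demand in inverse form: P = 177 - 4Q.
Free-market equilibrium: 177 - 4Q = 140.5 + 2Q gives Q* = 6.0833, P* = 152.6667.
At the ceiling price 148, quantity supplied is (148 - 140.5)/2 = 3.75; supply is the short side, so Q = 3.75 trades at P = 148.
PS is the triangle above supply below 148: (1/2)(3.75)(148 - 140.5) = 14.0625.

14.06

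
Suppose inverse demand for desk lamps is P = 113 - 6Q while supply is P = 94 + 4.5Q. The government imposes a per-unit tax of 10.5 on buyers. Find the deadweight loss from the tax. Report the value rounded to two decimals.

Pre-tax equilibrium: 113 - 6Q = 94 + 4.5Q gives Q* = 1.8095, P* = 102.1429.
A tax on buyers shifts demand down by 10.5: (113 - 10.5) - 6Q = 94 + 4.5Q, so Q_t = 0.8095. Buyers pay P_b = 108.1429; sellers receive P_s = P_b - 10.5 = 97.6429.
The welfare triangle lost has base Q* - Q_t = 1 and height t = 10.5, so DWL = (1/2)(1)(10.5) = 5.25.

5.25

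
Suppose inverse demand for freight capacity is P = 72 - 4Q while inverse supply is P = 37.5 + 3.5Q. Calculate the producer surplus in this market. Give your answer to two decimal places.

Equilibrium: 72 - 4Q = 37.5 + 3.5Q, so Q* = 4.6 and P* = 53.6.
The supply curve's price intercept is 37.5, so PS = (1/2)(Q*)(P* - 37.5) = (1/2)(4.6)(16.1) = 37.03.

37.03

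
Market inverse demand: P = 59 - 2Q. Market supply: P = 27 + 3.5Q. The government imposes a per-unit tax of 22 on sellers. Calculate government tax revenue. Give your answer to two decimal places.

40.00

Pre-tax equilibrium: 59 - 2Q = 27 + 3.5Q gives Q* = 5.8182, P* = 47.3636.
With the tax, sellers need 22 more per unit: 59 - 2Q = 27 + 3.5Q + 22, so Q_t = 1.8182. Buyers pay P_b = 55.3636; sellers receive P_s = P_b - 22 = 33.3636.
Revenue is the tax times quantity traded: 22 x 1.8182 = 40.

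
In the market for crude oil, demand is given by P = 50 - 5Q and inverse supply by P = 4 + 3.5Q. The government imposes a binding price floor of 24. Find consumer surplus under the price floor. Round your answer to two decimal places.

67.60

Free-market equilibrium: 50 - 5Q = 4 + 3.5Q gives Q* = 5.4118, P* = 22.9412.
At the floor price 24, quantity demanded is (50 - 24)/5 = 5.2; demand is the short side, so Q = 5.2 trades at P = 24.
CS is the triangle under demand above 24: (1/2)(5.2)(50 - 24) = 67.6.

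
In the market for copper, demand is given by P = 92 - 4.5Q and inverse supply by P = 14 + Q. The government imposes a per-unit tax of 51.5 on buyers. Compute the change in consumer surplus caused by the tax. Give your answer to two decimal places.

Pre-tax equilibrium: 92 - 4.5Q = 14 + Q gives Q* = 14.1818, P* = 28.1818.
A tax on buyers shifts demand down by 51.5: (92 - 51.5) - 4.5Q = 14 + Q, so Q_t = 4.8182. Buyers pay P_b = 70.3182; sellers receive P_s = P_b - 51.5 = 18.8182.
CS falls from (1/2)(14.1818)(63.8182) = 452.5289 to (1/2)(4.8182)(21.6818) = 52.2335, a change of -400.2955.

-400.30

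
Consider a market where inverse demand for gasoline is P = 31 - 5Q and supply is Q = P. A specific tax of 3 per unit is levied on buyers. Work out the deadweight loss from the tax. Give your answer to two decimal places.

0.75

Rewriting supply in inverse form: P = Q.
Pre-tax equilibrium: 31 - 5Q = Q gives Q* = 5.1667, P* = 5.1667.
A tax on buyers shifts demand down by 3: (31 - 3) - 5Q = Q, so Q_t = 4.6667. Buyers pay P_b = 7.6667; sellers receive P_s = P_b - 3 = 4.6667.
Deadweight loss is the triangle between the curves from Q_t to Q*: (1/2)(5.1667 - 4.6667)(3) = 0.75.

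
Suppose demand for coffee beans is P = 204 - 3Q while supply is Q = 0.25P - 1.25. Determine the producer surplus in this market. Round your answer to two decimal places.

1616.37

Rewriting supply in inverse form: P = 5 + 4Q.
Equilibrium: 204 - 3Q = 5 + 4Q, so Q* = 28.4286 and P* = 118.7143.
Producer surplus is the triangle above supply below P*: (1/2)(28.4286)(118.7143 - 5) = (1/2)(28.4286)(113.7143) = 1616.3673.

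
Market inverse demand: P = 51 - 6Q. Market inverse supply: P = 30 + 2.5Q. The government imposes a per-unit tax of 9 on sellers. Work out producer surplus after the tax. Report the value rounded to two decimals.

Pre-tax equilibrium: 51 - 6Q = 30 + 2.5Q gives Q* = 2.4706, P* = 36.1765.
With the tax, sellers need 9 more per unit: 51 - 6Q = 30 + 2.5Q + 9, so Q_t = 1.4118. Buyers pay P_b = 42.5294; sellers receive P_s = P_b - 9 = 33.5294.
PS = (1/2)(Q_t)(P_s - 30) = (1/2)(1.4118)(3.5294) = 2.4913.

2.49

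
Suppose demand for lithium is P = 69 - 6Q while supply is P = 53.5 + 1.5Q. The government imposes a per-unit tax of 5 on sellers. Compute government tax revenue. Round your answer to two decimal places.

7.00

Without the tax, 69 - 6Q = 53.5 + 1.5Q so Q* = 2.0667 and P* = 56.6.
A tax on sellers shifts supply up by 5: 69 - 6Q = 53.5 + 1.5Q + 5, so Q_t = 1.4. Buyers pay P_b = 60.6; sellers receive P_s = P_b - 5 = 55.6.
Tax revenue = t x Q_t = 5 x 1.4 = 7.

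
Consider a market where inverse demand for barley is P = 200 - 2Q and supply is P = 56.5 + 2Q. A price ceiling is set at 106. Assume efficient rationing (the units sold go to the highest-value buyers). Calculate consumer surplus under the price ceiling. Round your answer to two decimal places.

Free-market equilibrium: 200 - 2Q = 56.5 + 2Q gives Q* = 35.875, P* = 128.25.
At the ceiling price 106, quantity supplied is (106 - 56.5)/2 = 24.75; supply is the short side, so Q = 24.75 trades at P = 106.
The demand price at Q = 24.75 is 150.5. CS is the trapezoid between demand and 106 over [0, 24.75]: (1/2)[(200 - 106) + (150.5 - 106)](24.75) = 1713.9375.

1713.94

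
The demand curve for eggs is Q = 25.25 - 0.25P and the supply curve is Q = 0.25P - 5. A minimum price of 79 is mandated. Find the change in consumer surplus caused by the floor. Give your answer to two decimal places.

Rewriting demand in inverse form: P = 101 - 4Q.
Rewriting supply in inverse form: P = 20 + 4Q.
Without the control, 101 - 4Q = 20 + 4Q so Q* = 10.125 and P* = 60.5.
At the floor price 79, quantity demanded is (101 - 79)/4 = 5.5; demand is the short side, so Q = 5.5 trades at P = 79.
CS goes from (1/2)(10.125)(40.5) = 205.0312 to 60.5 (computed as (101 - 79)(5.5) - (1/2)(4)(5.5)^2), a change of -144.5312.

-144.53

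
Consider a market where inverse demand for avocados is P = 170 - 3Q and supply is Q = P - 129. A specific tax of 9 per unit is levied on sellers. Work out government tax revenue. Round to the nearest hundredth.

Rewriting supply in inverse form: P = 129 + Q.
Pre-tax equilibrium: 170 - 3Q = 129 + Q gives Q* = 10.25, P* = 139.25.
With the tax, sellers need 9 more per unit: 170 - 3Q = 129 + Q + 9, so Q_t = 8. Buyers pay P_b = 146; sellers receive P_s = P_b - 9 = 137.
Tax revenue = t x Q_t = 9 x 8 = 72.

72.00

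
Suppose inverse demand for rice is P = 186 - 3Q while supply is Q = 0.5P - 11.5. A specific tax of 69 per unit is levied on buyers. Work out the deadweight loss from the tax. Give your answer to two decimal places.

Rewriting supply in inverse form: P = 23 + 2Q.
Pre-tax equilibrium: 186 - 3Q = 23 + 2Q gives Q* = 32.6, P* = 88.2.
A tax on buyers shifts demand down by 69: (186 - 69) - 3Q = 23 + 2Q, so Q_t = 18.8. Buyers pay P_b = 129.6; sellers receive P_s = P_b - 69 = 60.6.
Deadweight loss is the triangle between the curves from Q_t to Q*: (1/2)(32.6 - 18.8)(69) = 476.1.

476.10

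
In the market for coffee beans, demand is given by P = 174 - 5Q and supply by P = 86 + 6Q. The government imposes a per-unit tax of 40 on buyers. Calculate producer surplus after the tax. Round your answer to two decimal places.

Without the tax, 174 - 5Q = 86 + 6Q so Q* = 8 and P* = 134.
With the tax, buyers' net willingness to pay falls by 40: (174 - 40) - 5Q = 86 + 6Q, so Q_t = 4.3636. Buyers pay P_b = 152.1818; sellers receive P_s = P_b - 40 = 112.1818.
PS = (1/2)(Q_t)(P_s - 86) = (1/2)(4.3636)(26.1818) = 57.124.

57.12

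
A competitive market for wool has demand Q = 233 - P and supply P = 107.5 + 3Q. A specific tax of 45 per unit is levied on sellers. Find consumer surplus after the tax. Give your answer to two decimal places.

Rewriting demand in inverse form: P = 233 - Q.
Pre-tax equilibrium: 233 - Q = 107.5 + 3Q gives Q* = 31.375, P* = 201.625.
A tax on sellers shifts supply up by 45: 233 - Q = 107.5 + 3Q + 45, so Q_t = 20.125. Buyers pay P_b = 212.875; sellers receive P_s = P_b - 45 = 167.875.
Consumer surplus is the triangle under demand above P_b: (1/2)(20.125)(233 - 212.875) = 202.5078.

202.51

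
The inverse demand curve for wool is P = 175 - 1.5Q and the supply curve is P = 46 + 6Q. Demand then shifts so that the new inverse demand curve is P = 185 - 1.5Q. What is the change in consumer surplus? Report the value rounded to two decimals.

Initial equilibrium: Q_0 = 17.2, P_0 = 149.2; CS_0 = (1/2)(17.2)(25.8) = 221.88, PS_0 = (1/2)(17.2)(103.2) = 887.52.
New equilibrium: 185 - 1.5Q = 46 + 6Q gives Q_1 = 18.5333, P_1 = 157.2; CS_1 = 257.6133, PS_1 = 1030.4533.
Change in consumer surplus = 257.6133 - 221.88 = 35.7333.

35.73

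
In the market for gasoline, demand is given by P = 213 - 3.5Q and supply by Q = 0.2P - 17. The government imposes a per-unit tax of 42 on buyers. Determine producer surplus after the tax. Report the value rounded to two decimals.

255.92

Rewriting supply in inverse form: P = 85 + 5Q.
Without the tax, 213 - 3.5Q = 85 + 5Q so Q* = 15.0588 and P* = 160.2941.
A tax on buyers shifts demand down by 42: (213 - 42) - 3.5Q = 85 + 5Q, so Q_t = 10.1176. Buyers pay P_b = 177.5882; sellers receive P_s = P_b - 42 = 135.5882.
Producer surplus is the triangle above supply below P_s: (1/2)(10.1176)(135.5882 - 85) = 255.917.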